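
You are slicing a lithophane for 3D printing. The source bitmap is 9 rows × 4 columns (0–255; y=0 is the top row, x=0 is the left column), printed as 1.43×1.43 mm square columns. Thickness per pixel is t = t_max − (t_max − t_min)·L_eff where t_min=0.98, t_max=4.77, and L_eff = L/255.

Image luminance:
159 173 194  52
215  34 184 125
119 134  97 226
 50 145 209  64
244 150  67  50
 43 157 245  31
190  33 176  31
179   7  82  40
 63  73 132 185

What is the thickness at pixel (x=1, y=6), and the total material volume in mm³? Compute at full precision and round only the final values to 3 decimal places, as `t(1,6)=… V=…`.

t(1,6)=4.280 V=218.698

span = t_max - t_min = 4.77 - 0.98 = 3.790
L(1,6) = 33, L_eff = 33/255 = 0.129412
t(1,6) = 4.77 - 3.790·0.129412 = 4.280
Σt over all 9·4 pixels = 1363589/12750 ≈ 106.9481569
V = pitch²·Σt = 1.43²·1363589/12750 = 218.698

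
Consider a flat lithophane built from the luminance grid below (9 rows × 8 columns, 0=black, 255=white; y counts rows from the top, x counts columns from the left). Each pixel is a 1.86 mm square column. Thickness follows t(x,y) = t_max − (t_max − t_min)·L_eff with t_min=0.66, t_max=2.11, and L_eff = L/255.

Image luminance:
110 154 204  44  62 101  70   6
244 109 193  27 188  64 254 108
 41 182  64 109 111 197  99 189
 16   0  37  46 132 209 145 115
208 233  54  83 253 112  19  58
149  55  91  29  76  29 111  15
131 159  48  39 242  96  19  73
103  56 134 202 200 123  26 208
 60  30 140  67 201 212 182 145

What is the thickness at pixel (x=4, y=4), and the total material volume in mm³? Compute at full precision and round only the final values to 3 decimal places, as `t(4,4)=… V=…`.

span = t_max - t_min = 2.11 - 0.66 = 1.450
L(4,4) = 253, L_eff = 253/255 = 0.992157
t(4,4) = 2.11 - 1.450·0.992157 = 0.671
Σt over all 9·8 pixels = 539863/5100 ≈ 105.8554902
V = pitch²·Σt = 1.86²·539863/5100 = 366.218

t(4,4)=0.671 V=366.218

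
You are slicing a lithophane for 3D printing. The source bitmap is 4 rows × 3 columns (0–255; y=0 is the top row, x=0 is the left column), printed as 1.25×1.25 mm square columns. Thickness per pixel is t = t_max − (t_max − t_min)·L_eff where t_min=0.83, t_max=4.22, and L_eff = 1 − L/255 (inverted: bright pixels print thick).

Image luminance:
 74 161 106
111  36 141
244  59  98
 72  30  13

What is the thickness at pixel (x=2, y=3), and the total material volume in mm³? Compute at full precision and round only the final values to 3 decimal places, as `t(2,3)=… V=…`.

t(2,3)=1.003 V=39.347

span = t_max - t_min = 4.22 - 0.83 = 3.390
L(2,3) = 13, L_eff = 1 - 13/255 = 0.949020 (inverted)
t(2,3) = 4.22 - 3.390·0.949020 = 1.003
Σt over all 4·3 pixels = 42809/1700 ≈ 25.1817647
V = pitch²·Σt = 1.25²·42809/1700 = 39.347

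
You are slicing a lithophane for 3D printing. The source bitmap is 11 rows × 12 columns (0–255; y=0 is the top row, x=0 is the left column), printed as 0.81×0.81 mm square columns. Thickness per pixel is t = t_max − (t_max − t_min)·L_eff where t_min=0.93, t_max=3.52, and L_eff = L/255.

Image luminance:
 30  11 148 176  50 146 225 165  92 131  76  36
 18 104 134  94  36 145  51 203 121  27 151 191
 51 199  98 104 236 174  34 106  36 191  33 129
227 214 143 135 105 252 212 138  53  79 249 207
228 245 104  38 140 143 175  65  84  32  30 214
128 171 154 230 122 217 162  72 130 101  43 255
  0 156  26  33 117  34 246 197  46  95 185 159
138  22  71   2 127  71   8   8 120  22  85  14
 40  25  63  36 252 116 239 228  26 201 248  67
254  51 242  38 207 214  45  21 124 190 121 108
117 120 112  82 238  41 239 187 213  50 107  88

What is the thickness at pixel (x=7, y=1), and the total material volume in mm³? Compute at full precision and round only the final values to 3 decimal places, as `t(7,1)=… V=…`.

span = t_max - t_min = 3.52 - 0.93 = 2.590
L(7,1) = 203, L_eff = 203/255 = 0.796078
t(7,1) = 3.52 - 2.590·0.796078 = 1.458
Σt over all 11·12 pixels = 2569747/8500 ≈ 302.3231765
V = pitch²·Σt = 0.81²·2569747/8500 = 198.354

t(7,1)=1.458 V=198.354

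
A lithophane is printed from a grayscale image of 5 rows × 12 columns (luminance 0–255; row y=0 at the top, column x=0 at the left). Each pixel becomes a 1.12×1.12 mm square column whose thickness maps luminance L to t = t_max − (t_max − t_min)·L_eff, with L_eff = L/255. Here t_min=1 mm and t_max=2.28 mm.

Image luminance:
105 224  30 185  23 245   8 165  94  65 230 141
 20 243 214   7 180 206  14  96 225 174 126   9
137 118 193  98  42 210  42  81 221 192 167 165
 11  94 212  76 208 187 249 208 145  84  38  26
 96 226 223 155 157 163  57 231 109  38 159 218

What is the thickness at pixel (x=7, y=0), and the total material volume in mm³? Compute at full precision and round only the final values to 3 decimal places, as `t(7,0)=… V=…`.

span = t_max - t_min = 2.28 - 1 = 1.280
L(7,0) = 165, L_eff = 165/255 = 0.647059
t(7,0) = 2.28 - 1.280·0.647059 = 1.452
Σt over all 5·12 pixels = 122804/1275 ≈ 96.3168627
V = pitch²·Σt = 1.12²·122804/1275 = 120.820

t(7,0)=1.452 V=120.820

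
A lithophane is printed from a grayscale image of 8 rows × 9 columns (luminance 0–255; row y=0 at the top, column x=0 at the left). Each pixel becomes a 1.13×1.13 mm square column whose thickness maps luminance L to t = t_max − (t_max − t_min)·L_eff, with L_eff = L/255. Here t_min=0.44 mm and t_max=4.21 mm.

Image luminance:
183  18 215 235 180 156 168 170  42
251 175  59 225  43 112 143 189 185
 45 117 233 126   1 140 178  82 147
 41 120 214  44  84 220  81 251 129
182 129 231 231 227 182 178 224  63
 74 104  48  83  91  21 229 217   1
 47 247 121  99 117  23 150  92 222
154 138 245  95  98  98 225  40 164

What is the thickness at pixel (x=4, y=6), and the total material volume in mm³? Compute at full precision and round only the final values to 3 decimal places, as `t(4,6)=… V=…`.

span = t_max - t_min = 4.21 - 0.44 = 3.770
L(4,6) = 117, L_eff = 117/255 = 0.458824
t(4,6) = 4.21 - 3.770·0.458824 = 2.480
Σt over all 8·9 pixels = 1000069/6375 ≈ 156.8735686
V = pitch²·Σt = 1.13²·1000069/6375 = 200.312

t(4,6)=2.480 V=200.312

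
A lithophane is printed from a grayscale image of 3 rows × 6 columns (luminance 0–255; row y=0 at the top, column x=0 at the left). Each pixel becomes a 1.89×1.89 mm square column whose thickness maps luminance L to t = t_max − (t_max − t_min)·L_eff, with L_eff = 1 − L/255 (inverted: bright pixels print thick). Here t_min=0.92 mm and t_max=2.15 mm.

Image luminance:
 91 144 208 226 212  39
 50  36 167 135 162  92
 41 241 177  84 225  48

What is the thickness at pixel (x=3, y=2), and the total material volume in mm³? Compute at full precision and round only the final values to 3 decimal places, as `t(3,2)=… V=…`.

span = t_max - t_min = 2.15 - 0.92 = 1.230
L(3,2) = 84, L_eff = 1 - 84/255 = 0.670588 (inverted)
t(3,2) = 2.15 - 1.230·0.670588 = 1.325
Σt over all 3·6 pixels = 119129/4250 ≈ 28.0303529
V = pitch²·Σt = 1.89²·119129/4250 = 100.127

t(3,2)=1.325 V=100.127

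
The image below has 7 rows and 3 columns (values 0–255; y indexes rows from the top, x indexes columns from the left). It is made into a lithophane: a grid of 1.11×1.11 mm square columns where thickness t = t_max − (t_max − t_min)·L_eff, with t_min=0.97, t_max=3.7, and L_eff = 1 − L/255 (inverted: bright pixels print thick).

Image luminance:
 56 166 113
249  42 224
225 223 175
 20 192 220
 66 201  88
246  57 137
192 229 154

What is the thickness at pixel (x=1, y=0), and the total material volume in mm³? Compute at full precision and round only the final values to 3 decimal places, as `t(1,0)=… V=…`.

span = t_max - t_min = 3.7 - 0.97 = 2.730
L(1,0) = 166, L_eff = 1 - 166/255 = 0.349020 (inverted)
t(1,0) = 3.7 - 2.730·0.349020 = 2.747
Σt over all 7·3 pixels = 47117/850 ≈ 55.4317647
V = pitch²·Σt = 1.11²·47117/850 = 68.297

t(1,0)=2.747 V=68.297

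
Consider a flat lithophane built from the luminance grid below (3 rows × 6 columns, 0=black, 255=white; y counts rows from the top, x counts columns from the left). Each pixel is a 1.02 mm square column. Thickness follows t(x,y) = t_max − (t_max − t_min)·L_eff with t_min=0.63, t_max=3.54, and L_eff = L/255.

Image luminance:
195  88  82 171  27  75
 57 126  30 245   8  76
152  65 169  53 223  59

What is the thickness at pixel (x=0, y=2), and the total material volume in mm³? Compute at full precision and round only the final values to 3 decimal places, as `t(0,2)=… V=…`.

t(0,2)=1.805 V=43.724

span = t_max - t_min = 3.54 - 0.63 = 2.910
L(0,2) = 152, L_eff = 152/255 = 0.596078
t(0,2) = 3.54 - 2.910·0.596078 = 1.805
Σt over all 3·6 pixels = 357223/8500 ≈ 42.0262353
V = pitch²·Σt = 1.02²·357223/8500 = 43.724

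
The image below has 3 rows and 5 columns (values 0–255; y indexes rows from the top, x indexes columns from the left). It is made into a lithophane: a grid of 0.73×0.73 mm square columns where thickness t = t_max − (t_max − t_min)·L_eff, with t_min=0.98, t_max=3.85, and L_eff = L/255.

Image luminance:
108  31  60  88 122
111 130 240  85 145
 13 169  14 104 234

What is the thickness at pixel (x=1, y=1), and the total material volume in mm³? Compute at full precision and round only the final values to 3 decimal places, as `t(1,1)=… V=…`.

span = t_max - t_min = 3.85 - 0.98 = 2.870
L(1,1) = 130, L_eff = 130/255 = 0.509804
t(1,1) = 3.85 - 2.870·0.509804 = 2.387
Σt over all 3·5 pixels = 997927/25500 ≈ 39.1343922
V = pitch²·Σt = 0.73²·997927/25500 = 20.855

t(1,1)=2.387 V=20.855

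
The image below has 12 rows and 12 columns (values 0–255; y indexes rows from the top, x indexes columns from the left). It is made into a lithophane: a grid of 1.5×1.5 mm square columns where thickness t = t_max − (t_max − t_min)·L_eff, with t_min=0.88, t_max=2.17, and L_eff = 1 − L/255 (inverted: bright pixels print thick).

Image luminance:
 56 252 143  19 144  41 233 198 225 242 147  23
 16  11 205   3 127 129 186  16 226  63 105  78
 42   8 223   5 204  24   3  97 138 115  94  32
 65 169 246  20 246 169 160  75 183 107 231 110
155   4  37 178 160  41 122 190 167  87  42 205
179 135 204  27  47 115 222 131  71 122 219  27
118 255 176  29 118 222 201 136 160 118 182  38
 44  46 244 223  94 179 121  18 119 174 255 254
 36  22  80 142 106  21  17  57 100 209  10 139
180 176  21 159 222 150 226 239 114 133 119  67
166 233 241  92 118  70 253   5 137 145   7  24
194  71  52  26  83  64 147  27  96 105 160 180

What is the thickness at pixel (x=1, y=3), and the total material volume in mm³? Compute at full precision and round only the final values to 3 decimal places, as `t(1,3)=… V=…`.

t(1,3)=1.735 V=484.379

span = t_max - t_min = 2.17 - 0.88 = 1.290
L(1,3) = 169, L_eff = 1 - 169/255 = 0.337255 (inverted)
t(1,3) = 2.17 - 1.290·0.337255 = 1.735
Σt over all 12·12 pixels = 914939/4250 ≈ 215.2797647
V = pitch²·Σt = 1.5²·914939/4250 = 484.379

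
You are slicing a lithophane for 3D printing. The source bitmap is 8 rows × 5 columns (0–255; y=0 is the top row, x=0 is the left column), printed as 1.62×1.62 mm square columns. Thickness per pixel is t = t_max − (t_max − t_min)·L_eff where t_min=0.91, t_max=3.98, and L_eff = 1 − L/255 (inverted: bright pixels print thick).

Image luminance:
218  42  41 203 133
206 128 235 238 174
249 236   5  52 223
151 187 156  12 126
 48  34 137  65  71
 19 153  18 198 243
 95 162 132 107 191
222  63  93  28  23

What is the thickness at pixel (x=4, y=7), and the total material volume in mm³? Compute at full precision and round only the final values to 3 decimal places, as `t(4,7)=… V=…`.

t(4,7)=1.187 V=257.203

span = t_max - t_min = 3.98 - 0.91 = 3.070
L(4,7) = 23, L_eff = 1 - 23/255 = 0.909804 (inverted)
t(4,7) = 3.98 - 3.070·0.909804 = 1.187
Σt over all 8·5 pixels = 147007/1500 ≈ 98.0046667
V = pitch²·Σt = 1.62²·147007/1500 = 257.203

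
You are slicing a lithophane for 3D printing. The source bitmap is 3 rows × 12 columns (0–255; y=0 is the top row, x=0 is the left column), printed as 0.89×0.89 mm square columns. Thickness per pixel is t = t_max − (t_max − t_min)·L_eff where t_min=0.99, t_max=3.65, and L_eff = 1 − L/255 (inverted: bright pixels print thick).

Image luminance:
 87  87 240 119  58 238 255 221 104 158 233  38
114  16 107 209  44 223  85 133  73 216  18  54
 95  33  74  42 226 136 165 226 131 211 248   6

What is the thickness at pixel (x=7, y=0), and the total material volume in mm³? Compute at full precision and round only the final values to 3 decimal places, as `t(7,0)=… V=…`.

t(7,0)=3.295 V=67.255

span = t_max - t_min = 3.65 - 0.99 = 2.660
L(7,0) = 221, L_eff = 1 - 221/255 = 0.133333 (inverted)
t(7,0) = 3.65 - 2.660·0.133333 = 3.295
Σt over all 3·12 pixels = 1082569/12750 ≈ 84.9073725
V = pitch²·Σt = 0.89²·1082569/12750 = 67.255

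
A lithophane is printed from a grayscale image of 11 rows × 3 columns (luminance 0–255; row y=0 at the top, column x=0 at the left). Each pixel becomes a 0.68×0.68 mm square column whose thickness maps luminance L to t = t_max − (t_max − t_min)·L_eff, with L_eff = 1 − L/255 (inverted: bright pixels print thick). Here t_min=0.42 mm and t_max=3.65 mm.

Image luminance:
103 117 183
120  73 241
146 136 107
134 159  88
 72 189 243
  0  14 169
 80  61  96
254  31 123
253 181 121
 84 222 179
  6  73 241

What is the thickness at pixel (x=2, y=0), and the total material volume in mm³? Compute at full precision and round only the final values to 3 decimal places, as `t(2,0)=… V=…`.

t(2,0)=2.738 V=31.588

span = t_max - t_min = 3.65 - 0.42 = 3.230
L(2,0) = 183, L_eff = 1 - 183/255 = 0.282353 (inverted)
t(2,0) = 3.65 - 3.230·0.282353 = 2.738
Σt over all 11·3 pixels = 68.314
V = pitch²·Σt = 0.68²·68.314 = 31.588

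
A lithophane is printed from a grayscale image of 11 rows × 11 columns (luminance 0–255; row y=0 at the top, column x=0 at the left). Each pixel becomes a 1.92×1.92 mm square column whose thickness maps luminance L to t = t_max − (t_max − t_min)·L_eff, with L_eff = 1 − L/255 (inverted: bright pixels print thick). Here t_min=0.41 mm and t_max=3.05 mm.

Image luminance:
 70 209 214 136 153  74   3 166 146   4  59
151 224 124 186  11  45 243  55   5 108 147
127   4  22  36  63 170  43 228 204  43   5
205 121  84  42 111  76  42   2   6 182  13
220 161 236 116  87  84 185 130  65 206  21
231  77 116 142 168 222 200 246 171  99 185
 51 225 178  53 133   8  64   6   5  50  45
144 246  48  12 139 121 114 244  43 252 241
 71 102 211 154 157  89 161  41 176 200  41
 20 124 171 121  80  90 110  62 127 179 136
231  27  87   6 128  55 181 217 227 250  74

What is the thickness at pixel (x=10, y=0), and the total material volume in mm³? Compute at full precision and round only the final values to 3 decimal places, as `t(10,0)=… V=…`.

span = t_max - t_min = 3.05 - 0.41 = 2.640
L(10,0) = 59, L_eff = 1 - 59/255 = 0.768627 (inverted)
t(10,0) = 3.05 - 2.640·0.768627 = 1.021
Σt over all 11·11 pixels = 1676389/8500 ≈ 197.2222353
V = pitch²·Σt = 1.92²·1676389/8500 = 727.040

t(10,0)=1.021 V=727.040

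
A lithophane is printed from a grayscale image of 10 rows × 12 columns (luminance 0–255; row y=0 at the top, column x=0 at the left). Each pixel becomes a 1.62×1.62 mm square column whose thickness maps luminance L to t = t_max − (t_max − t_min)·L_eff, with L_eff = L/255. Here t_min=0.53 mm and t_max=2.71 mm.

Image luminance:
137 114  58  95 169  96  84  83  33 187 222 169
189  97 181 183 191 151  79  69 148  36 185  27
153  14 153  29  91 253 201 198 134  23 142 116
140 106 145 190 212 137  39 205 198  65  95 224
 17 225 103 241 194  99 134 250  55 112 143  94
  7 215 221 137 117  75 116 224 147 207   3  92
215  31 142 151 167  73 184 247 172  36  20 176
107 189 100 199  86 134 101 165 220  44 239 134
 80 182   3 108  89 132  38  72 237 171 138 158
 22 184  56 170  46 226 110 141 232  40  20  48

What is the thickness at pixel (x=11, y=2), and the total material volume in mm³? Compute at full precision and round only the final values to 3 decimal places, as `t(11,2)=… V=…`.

t(11,2)=1.718 V=505.494

span = t_max - t_min = 2.71 - 0.53 = 2.180
L(11,2) = 116, L_eff = 116/255 = 0.454902
t(11,2) = 2.71 - 2.180·0.454902 = 1.718
Σt over all 10·12 pixels = 2455819/12750 ≈ 192.6132549
V = pitch²·Σt = 1.62²·2455819/12750 = 505.494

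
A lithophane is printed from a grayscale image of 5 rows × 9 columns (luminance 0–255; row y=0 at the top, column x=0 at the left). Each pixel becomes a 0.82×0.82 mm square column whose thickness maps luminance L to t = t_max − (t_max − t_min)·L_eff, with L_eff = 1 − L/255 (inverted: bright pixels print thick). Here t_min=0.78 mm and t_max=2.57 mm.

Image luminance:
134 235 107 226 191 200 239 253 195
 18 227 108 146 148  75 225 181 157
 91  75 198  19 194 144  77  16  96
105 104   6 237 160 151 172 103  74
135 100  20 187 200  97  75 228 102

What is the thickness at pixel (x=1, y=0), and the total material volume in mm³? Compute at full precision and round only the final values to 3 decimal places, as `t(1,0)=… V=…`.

t(1,0)=2.430 V=53.011

span = t_max - t_min = 2.57 - 0.78 = 1.790
L(1,0) = 235, L_eff = 1 - 235/255 = 0.078431 (inverted)
t(1,0) = 2.57 - 1.790·0.078431 = 2.430
Σt over all 5·9 pixels = 670133/8500 ≈ 78.8391765
V = pitch²·Σt = 0.82²·670133/8500 = 53.011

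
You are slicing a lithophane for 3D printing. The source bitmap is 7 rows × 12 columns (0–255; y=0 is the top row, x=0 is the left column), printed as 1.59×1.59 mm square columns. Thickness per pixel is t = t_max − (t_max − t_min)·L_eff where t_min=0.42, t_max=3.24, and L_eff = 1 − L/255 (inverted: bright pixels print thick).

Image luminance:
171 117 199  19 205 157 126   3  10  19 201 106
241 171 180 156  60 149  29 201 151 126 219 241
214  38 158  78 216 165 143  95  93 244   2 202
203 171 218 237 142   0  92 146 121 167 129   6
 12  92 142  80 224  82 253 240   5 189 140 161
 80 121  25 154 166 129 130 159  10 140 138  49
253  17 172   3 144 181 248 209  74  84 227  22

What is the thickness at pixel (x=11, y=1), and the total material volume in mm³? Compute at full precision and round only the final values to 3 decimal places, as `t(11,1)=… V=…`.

span = t_max - t_min = 3.24 - 0.42 = 2.820
L(11,1) = 241, L_eff = 1 - 241/255 = 0.054902 (inverted)
t(11,1) = 3.24 - 2.820·0.054902 = 3.085
Σt over all 7·12 pixels = 335632/2125 ≈ 157.9444706
V = pitch²·Σt = 1.59²·335632/2125 = 399.299

t(11,1)=3.085 V=399.299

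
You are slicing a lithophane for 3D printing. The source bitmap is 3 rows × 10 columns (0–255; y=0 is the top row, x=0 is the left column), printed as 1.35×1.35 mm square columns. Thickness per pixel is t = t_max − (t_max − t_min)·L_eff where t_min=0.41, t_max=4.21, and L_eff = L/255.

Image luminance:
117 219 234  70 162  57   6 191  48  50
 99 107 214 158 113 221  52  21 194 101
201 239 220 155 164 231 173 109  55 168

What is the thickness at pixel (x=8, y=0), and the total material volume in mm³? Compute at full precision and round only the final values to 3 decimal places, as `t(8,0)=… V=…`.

span = t_max - t_min = 4.21 - 0.41 = 3.800
L(8,0) = 48, L_eff = 48/255 = 0.188235
t(8,0) = 4.21 - 3.800·0.188235 = 3.495
Σt over all 3·10 pixels = 54801/850 ≈ 64.4717647
V = pitch²·Σt = 1.35²·54801/850 = 117.500

t(8,0)=3.495 V=117.500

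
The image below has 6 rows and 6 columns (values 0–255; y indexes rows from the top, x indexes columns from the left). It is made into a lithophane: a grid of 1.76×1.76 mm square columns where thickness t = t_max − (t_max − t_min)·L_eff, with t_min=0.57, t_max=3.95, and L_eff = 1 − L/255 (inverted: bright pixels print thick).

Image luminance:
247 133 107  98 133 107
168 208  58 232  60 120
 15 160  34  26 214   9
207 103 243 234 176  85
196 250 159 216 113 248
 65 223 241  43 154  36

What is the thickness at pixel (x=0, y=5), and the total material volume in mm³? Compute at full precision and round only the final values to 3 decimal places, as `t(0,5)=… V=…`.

t(0,5)=1.432 V=273.823

span = t_max - t_min = 3.95 - 0.57 = 3.380
L(0,5) = 65, L_eff = 1 - 65/255 = 0.745098 (inverted)
t(0,5) = 3.95 - 3.380·0.745098 = 1.432
Σt over all 6·6 pixels = 375693/4250 ≈ 88.3983529
V = pitch²·Σt = 1.76²·375693/4250 = 273.823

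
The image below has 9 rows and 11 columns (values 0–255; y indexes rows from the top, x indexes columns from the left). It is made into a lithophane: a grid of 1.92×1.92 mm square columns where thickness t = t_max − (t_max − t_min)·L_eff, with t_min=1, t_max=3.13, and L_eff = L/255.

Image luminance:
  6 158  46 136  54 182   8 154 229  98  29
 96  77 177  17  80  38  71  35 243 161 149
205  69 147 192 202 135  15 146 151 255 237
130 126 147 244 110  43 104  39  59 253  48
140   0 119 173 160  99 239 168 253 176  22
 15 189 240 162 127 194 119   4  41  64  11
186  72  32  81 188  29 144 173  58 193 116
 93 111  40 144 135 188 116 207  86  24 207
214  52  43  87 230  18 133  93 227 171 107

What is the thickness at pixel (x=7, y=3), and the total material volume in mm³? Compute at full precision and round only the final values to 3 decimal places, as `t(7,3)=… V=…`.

span = t_max - t_min = 3.13 - 1 = 2.130
L(7,3) = 39, L_eff = 39/255 = 0.152941
t(7,3) = 3.13 - 2.130·0.152941 = 2.804
Σt over all 9·11 pixels = 1780901/8500 ≈ 209.5177647
V = pitch²·Σt = 1.92²·1780901/8500 = 772.366

t(7,3)=2.804 V=772.366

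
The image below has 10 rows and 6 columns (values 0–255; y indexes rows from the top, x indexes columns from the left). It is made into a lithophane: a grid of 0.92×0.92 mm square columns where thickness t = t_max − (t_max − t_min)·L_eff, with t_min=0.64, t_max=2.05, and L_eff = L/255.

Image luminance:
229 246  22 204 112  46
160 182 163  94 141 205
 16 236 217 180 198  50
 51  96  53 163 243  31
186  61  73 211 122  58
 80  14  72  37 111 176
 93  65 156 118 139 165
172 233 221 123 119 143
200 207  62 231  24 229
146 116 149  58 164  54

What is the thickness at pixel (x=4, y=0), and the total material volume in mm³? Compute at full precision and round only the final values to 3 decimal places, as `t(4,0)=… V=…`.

t(4,0)=1.431 V=67.013

span = t_max - t_min = 2.05 - 0.64 = 1.410
L(4,0) = 112, L_eff = 112/255 = 0.439216
t(4,0) = 2.05 - 1.410·0.439216 = 1.431
Σt over all 10·6 pixels = 336489/4250 ≈ 79.1738824
V = pitch²·Σt = 0.92²·336489/4250 = 67.013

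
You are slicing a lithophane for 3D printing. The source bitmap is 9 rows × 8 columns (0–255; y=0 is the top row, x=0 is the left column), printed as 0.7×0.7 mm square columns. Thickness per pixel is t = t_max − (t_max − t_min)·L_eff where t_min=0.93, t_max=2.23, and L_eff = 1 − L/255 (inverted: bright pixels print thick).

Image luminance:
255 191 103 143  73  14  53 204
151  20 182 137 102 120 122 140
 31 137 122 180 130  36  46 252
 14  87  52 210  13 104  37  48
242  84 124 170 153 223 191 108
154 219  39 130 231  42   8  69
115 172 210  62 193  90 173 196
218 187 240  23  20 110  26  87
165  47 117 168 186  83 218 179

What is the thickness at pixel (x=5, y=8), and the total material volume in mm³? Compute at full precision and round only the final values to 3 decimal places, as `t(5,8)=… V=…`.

t(5,8)=1.353 V=55.245

span = t_max - t_min = 2.23 - 0.93 = 1.300
L(5,8) = 83, L_eff = 1 - 83/255 = 0.674510 (inverted)
t(5,8) = 2.23 - 1.300·0.674510 = 1.353
Σt over all 9·8 pixels = 287501/2550 ≈ 112.7454902
V = pitch²·Σt = 0.7²·287501/2550 = 55.245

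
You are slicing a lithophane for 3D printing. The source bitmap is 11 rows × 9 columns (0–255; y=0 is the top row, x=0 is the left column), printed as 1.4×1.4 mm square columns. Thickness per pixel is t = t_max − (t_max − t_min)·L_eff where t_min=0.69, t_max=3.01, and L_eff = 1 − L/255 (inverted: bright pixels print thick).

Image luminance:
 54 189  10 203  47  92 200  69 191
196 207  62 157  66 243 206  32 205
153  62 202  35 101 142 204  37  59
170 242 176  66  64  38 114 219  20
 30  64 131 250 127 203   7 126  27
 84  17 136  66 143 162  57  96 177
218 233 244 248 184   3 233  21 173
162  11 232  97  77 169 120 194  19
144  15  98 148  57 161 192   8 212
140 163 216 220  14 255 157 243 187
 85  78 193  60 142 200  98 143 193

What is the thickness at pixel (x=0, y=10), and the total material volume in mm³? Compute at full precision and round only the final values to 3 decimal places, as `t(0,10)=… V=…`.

span = t_max - t_min = 3.01 - 0.69 = 2.320
L(0,10) = 85, L_eff = 1 - 85/255 = 0.666667 (inverted)
t(0,10) = 3.01 - 2.320·0.666667 = 1.463
Σt over all 11·9 pixels = 4733777/25500 ≈ 185.6383137
V = pitch²·Σt = 1.4²·4733777/25500 = 363.851

t(0,10)=1.463 V=363.851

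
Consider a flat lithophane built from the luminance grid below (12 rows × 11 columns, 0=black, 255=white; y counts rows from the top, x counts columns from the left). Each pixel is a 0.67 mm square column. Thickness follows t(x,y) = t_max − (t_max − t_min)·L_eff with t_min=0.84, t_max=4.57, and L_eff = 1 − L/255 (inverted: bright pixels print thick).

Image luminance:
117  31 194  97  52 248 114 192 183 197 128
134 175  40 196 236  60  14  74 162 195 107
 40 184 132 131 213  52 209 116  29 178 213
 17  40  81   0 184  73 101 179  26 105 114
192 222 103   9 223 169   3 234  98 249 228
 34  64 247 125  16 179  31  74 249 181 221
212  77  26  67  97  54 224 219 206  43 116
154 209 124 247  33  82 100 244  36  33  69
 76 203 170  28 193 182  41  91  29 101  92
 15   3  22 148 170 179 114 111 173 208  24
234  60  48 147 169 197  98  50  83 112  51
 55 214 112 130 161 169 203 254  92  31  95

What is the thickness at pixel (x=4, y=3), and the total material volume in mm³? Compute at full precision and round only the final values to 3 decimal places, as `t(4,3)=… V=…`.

t(4,3)=3.531 V=156.962

span = t_max - t_min = 4.57 - 0.84 = 3.730
L(4,3) = 184, L_eff = 1 - 184/255 = 0.278431 (inverted)
t(4,3) = 4.57 - 3.730·0.278431 = 3.531
Σt over all 12·11 pixels = 2229073/6375 ≈ 349.6585098
V = pitch²·Σt = 0.67²·2229073/6375 = 156.962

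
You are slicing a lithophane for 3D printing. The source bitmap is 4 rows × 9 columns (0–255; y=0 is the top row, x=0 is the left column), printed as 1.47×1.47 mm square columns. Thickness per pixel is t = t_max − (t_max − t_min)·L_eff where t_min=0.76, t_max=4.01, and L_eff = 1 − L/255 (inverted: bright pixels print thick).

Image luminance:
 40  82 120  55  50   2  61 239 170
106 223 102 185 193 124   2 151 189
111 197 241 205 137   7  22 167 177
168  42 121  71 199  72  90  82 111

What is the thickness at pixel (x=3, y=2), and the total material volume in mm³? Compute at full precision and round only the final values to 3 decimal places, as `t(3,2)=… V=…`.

t(3,2)=3.373 V=177.934

span = t_max - t_min = 4.01 - 0.76 = 3.250
L(3,2) = 205, L_eff = 1 - 205/255 = 0.196078 (inverted)
t(3,2) = 4.01 - 3.250·0.196078 = 3.373
Σt over all 4·9 pixels = 69991/850 ≈ 82.3423529
V = pitch²·Σt = 1.47²·69991/850 = 177.934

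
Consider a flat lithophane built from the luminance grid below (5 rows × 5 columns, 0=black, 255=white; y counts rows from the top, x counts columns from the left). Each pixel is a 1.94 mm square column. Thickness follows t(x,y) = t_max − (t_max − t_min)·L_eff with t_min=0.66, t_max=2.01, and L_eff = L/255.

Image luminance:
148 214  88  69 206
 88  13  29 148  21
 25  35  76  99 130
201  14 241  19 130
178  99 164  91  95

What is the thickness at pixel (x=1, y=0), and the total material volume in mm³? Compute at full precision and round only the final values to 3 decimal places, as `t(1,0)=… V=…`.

t(1,0)=0.877 V=136.898

span = t_max - t_min = 2.01 - 0.66 = 1.350
L(1,0) = 214, L_eff = 214/255 = 0.839216
t(1,0) = 2.01 - 1.350·0.839216 = 0.877
Σt over all 5·5 pixels = 15459/425 ≈ 36.3741176
V = pitch²·Σt = 1.94²·15459/425 = 136.898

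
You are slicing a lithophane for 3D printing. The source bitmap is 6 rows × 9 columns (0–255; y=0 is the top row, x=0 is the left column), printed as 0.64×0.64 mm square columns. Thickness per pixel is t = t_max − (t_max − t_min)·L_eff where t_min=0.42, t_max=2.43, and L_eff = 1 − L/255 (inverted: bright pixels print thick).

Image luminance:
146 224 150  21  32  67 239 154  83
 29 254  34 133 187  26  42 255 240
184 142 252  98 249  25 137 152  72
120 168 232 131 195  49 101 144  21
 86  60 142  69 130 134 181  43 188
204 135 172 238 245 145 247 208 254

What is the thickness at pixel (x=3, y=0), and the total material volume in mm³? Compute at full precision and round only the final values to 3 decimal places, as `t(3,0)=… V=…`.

t(3,0)=0.586 V=34.050

span = t_max - t_min = 2.43 - 0.42 = 2.010
L(3,0) = 21, L_eff = 1 - 21/255 = 0.917647 (inverted)
t(3,0) = 2.43 - 2.010·0.917647 = 0.586
Σt over all 6·9 pixels = 706603/8500 ≈ 83.1297647
V = pitch²·Σt = 0.64²·706603/8500 = 34.050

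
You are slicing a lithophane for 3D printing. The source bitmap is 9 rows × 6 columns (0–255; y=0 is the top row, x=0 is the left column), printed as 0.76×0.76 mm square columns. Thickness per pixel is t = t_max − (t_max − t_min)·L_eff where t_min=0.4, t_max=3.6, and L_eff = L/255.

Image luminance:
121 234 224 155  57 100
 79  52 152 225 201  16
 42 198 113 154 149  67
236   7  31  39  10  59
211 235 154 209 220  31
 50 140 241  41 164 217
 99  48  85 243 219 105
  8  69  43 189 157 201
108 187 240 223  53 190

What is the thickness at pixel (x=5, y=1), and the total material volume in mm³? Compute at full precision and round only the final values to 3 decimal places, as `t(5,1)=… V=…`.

t(5,1)=3.399 V=60.815

span = t_max - t_min = 3.6 - 0.4 = 3.200
L(5,1) = 16, L_eff = 16/255 = 0.062745
t(5,1) = 3.6 - 3.200·0.062745 = 3.399
Σt over all 9·6 pixels = 44748/425 ≈ 105.2894118
V = pitch²·Σt = 0.76²·44748/425 = 60.815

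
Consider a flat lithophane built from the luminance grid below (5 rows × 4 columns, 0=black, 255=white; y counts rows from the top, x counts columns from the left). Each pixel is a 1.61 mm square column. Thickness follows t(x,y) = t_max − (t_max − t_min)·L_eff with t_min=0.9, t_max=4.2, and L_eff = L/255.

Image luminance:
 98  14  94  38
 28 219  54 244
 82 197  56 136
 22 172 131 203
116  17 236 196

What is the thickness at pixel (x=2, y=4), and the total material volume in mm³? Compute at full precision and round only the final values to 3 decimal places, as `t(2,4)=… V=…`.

span = t_max - t_min = 4.2 - 0.9 = 3.300
L(2,4) = 236, L_eff = 236/255 = 0.925490
t(2,4) = 4.2 - 3.300·0.925490 = 1.146
Σt over all 5·4 pixels = 45517/850 ≈ 53.5494118
V = pitch²·Σt = 1.61²·45517/850 = 138.805

t(2,4)=1.146 V=138.805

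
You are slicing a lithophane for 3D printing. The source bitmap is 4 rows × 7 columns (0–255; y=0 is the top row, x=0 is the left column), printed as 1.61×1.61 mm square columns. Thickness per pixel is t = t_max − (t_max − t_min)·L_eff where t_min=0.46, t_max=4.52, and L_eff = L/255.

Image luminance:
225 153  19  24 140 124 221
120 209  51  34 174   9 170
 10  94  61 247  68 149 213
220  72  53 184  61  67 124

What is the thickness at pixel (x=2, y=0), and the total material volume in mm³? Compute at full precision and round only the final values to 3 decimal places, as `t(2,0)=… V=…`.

t(2,0)=4.217 V=192.029

span = t_max - t_min = 4.52 - 0.46 = 4.060
L(2,0) = 19, L_eff = 19/255 = 0.074510
t(2,0) = 4.52 - 4.060·0.074510 = 4.217
Σt over all 4·7 pixels = 472276/6375 ≈ 74.0825098
V = pitch²·Σt = 1.61²·472276/6375 = 192.029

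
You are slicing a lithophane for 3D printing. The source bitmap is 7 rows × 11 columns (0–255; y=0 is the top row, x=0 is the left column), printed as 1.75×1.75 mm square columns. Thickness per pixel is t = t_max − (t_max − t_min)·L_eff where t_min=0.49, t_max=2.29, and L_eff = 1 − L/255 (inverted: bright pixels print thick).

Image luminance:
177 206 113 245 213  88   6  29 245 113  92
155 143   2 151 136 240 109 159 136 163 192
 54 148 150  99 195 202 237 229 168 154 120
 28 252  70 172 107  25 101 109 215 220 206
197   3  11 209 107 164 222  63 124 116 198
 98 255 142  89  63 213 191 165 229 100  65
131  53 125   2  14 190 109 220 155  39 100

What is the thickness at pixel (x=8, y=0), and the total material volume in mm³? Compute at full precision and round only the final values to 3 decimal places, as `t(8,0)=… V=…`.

t(8,0)=2.219 V=343.312

span = t_max - t_min = 2.29 - 0.49 = 1.800
L(8,0) = 245, L_eff = 1 - 245/255 = 0.039216 (inverted)
t(8,0) = 2.29 - 1.800·0.039216 = 2.219
Σt over all 7·11 pixels = 190573/1700 ≈ 112.1017647
V = pitch²·Σt = 1.75²·190573/1700 = 343.312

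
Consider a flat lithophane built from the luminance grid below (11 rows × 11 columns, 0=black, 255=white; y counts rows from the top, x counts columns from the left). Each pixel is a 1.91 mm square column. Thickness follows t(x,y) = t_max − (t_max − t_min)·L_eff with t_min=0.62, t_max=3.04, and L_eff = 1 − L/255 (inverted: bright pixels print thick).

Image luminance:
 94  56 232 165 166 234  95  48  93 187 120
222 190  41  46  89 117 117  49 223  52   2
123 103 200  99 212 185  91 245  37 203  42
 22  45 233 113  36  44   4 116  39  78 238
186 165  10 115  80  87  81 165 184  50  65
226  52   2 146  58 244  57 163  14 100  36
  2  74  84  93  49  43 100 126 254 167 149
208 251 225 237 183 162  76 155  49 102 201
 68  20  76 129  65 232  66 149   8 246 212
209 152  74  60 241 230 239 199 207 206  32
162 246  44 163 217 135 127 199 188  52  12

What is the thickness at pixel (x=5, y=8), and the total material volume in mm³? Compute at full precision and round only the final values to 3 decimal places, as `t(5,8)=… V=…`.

span = t_max - t_min = 3.04 - 0.62 = 2.420
L(5,8) = 232, L_eff = 1 - 232/255 = 0.090196 (inverted)
t(5,8) = 3.04 - 2.420·0.090196 = 2.822
Σt over all 11·11 pixels = 463672/2125 ≈ 218.1985882
V = pitch²·Σt = 1.91²·463672/2125 = 796.010

t(5,8)=2.822 V=796.010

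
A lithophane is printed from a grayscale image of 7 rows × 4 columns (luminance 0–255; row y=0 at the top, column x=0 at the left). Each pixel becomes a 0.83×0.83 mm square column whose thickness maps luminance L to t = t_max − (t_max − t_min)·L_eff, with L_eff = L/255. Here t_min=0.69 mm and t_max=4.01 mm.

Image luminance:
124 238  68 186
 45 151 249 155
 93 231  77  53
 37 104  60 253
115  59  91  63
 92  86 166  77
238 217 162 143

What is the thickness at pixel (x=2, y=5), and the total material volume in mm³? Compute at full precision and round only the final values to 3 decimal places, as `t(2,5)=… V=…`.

span = t_max - t_min = 4.01 - 0.69 = 3.320
L(2,5) = 166, L_eff = 166/255 = 0.650980
t(2,5) = 4.01 - 3.320·0.650980 = 1.849
Σt over all 7·4 pixels = 138082/2125 ≈ 64.9797647
V = pitch²·Σt = 0.83²·138082/2125 = 44.765

t(2,5)=1.849 V=44.765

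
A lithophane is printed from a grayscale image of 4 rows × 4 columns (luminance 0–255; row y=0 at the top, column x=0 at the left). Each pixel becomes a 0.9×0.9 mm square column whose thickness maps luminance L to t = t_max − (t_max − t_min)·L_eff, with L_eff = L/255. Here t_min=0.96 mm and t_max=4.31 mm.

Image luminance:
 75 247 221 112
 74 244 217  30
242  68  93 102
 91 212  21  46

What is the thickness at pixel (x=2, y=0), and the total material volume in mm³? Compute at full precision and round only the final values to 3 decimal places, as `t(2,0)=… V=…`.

span = t_max - t_min = 4.31 - 0.96 = 3.350
L(2,0) = 221, L_eff = 221/255 = 0.866667
t(2,0) = 4.31 - 3.350·0.866667 = 1.407
Σt over all 4·4 pixels = 211331/5100 ≈ 41.4374510
V = pitch²·Σt = 0.9²·211331/5100 = 33.564

t(2,0)=1.407 V=33.564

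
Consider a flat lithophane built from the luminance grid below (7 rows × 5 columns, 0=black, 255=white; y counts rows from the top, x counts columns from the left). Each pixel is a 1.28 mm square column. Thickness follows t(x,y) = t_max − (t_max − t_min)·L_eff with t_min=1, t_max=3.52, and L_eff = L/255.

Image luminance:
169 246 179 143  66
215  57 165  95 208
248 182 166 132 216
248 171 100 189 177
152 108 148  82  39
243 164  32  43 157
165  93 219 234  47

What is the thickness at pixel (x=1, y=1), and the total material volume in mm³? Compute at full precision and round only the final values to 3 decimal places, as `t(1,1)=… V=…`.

span = t_max - t_min = 3.52 - 1 = 2.520
L(1,1) = 57, L_eff = 57/255 = 0.223529
t(1,1) = 3.52 - 2.520·0.223529 = 2.957
Σt over all 7·5 pixels = 150542/2125 ≈ 70.8432941
V = pitch²·Σt = 1.28²·150542/2125 = 116.070

t(1,1)=2.957 V=116.070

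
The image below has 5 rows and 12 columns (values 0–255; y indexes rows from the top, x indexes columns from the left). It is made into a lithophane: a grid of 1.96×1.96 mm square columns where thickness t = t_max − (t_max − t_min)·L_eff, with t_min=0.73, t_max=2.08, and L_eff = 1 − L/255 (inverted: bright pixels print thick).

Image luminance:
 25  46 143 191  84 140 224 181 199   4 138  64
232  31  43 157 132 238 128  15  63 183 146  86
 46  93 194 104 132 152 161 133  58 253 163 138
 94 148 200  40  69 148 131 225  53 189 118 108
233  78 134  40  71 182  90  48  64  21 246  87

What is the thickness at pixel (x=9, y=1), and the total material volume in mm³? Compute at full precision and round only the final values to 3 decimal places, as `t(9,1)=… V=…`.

t(9,1)=1.699 V=317.481

span = t_max - t_min = 2.08 - 0.73 = 1.350
L(9,1) = 183, L_eff = 1 - 183/255 = 0.282353 (inverted)
t(9,1) = 2.08 - 1.350·0.282353 = 1.699
Σt over all 5·12 pixels = 140493/1700 ≈ 82.6429412
V = pitch²·Σt = 1.96²·140493/1700 = 317.481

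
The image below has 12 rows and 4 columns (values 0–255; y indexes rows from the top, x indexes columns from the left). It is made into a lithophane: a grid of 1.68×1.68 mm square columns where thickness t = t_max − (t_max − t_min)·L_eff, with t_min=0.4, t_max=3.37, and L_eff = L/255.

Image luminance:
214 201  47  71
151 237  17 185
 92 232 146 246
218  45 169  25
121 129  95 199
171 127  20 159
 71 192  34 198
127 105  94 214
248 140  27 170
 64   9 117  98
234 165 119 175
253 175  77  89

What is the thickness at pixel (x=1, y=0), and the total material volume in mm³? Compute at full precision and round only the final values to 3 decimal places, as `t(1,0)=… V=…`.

span = t_max - t_min = 3.37 - 0.4 = 2.970
L(1,0) = 201, L_eff = 201/255 = 0.788235
t(1,0) = 3.37 - 2.970·0.788235 = 1.029
Σt over all 12·4 pixels = 182568/2125 ≈ 85.9143529
V = pitch²·Σt = 1.68²·182568/2125 = 242.485

t(1,0)=1.029 V=242.485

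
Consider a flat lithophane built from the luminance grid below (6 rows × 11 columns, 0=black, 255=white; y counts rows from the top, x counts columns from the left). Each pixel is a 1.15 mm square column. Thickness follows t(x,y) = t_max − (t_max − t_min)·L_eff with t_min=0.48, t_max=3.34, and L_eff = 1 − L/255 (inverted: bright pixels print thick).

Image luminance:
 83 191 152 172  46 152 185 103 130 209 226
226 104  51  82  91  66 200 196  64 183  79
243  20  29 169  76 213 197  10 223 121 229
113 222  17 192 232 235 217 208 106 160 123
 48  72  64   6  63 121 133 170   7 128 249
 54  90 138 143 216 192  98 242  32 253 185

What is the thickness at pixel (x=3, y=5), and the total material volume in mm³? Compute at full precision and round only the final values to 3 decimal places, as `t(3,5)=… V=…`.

t(3,5)=2.084 V=176.133

span = t_max - t_min = 3.34 - 0.48 = 2.860
L(3,5) = 143, L_eff = 1 - 143/255 = 0.439216 (inverted)
t(3,5) = 3.34 - 2.860·0.439216 = 2.084
Σt over all 6·11 pixels = 169807/1275 ≈ 133.1819608
V = pitch²·Σt = 1.15²·169807/1275 = 176.133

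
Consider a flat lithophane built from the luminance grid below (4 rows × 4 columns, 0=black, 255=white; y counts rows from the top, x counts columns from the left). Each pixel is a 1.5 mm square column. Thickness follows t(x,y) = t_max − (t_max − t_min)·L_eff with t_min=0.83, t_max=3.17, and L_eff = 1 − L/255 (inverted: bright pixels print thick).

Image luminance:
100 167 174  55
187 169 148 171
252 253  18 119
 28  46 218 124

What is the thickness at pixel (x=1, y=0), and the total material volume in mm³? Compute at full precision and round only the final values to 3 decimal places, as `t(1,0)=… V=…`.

t(1,0)=2.362 V=75.902

span = t_max - t_min = 3.17 - 0.83 = 2.340
L(1,0) = 167, L_eff = 1 - 167/255 = 0.345098 (inverted)
t(1,0) = 3.17 - 2.340·0.345098 = 2.362
Σt over all 4·4 pixels = 143371/4250 ≈ 33.7343529
V = pitch²·Σt = 1.5²·143371/4250 = 75.902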